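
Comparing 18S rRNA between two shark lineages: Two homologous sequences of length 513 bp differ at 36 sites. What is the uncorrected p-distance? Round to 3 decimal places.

p = 36/513 = 0.070175… ≈ 0.070 (to 3 d.p.).

0.070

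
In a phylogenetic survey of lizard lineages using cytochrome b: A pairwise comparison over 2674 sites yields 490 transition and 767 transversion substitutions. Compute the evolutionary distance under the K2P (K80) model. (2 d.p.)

0.74

P = 490/2674 ≈ 0.183246 and Q = 767/2674 ≈ 0.286836.
Under the Kimura two-parameter model, d = −½ ln(1 − 2P − Q) − ¼ ln(1 − 2Q).
1 − 2P − Q = 0.346672, giving −½ ln(0.346672) = 0.529688.
1 − 2Q = 0.426328, giving −¼ ln(0.426328) = 0.213137.
d = 0.529688 + 0.213137 = 0.742825.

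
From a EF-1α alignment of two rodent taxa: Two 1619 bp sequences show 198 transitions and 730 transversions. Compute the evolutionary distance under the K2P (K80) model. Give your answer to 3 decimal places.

P = 198/1619 ≈ 0.122298 and Q = 730/1619 ≈ 0.450896.
Under the Kimura two-parameter model, d = −½ ln(1 − 2P − Q) − ¼ ln(1 − 2Q).
1 − 2P − Q = 0.304508, giving −½ ln(0.304508) = 0.594529.
1 − 2Q = 0.098208, giving −¼ ln(0.098208) = 0.580167.
d = 0.594529 + 0.580167 = 1.174696.

1.175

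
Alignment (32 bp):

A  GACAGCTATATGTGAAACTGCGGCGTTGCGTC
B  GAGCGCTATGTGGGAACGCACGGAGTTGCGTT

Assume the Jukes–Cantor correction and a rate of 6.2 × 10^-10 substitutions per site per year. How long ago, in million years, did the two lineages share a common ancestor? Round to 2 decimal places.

326.01

The sequences differ at 10 of 32 sites (3, 4, 10, 13, 17, 18, 19, 20, 24, 32), so p = 10/32 = 0.3125.
d = −(3/4) ln(1 − 4p/3) = −0.75 ln(1 − 0.416667) = −0.75 ln(0.583333)
  = −0.75 × (-0.538997) = 0.404248 substitutions/site.
Under a molecular clock d = 2μt, so t = d/(2μ) = 0.404248 / (2 × 6.2 × 10^-10) = 326.01 million years.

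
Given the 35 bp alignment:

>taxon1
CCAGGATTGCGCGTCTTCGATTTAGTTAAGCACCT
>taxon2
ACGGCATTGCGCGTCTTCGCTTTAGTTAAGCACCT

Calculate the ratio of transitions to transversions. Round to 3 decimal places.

0.333

Transitions are A↔G and C↔T; transversions are all other mismatches.
Transitions: 1. Transversions: 3.
R = 1/3 = 0.333333… ≈ 0.333 (to 3 d.p.).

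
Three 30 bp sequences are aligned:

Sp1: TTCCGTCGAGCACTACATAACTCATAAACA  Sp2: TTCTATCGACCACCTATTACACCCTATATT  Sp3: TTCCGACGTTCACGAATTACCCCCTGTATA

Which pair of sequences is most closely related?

Sp2 and Sp3

Sp1–Sp2: 14/30 differ, p = 0.467, d = 0.730.
Sp1–Sp3: 12/30 differ, p = 0.400, d = 0.572.
Sp2–Sp3: 10/30 differ, p = 0.333, d = 0.441.
The smallest distance is between Sp2 and Sp3.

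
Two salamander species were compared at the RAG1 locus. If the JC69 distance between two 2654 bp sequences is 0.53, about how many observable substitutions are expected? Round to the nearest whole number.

1009

Invert JC69: p = (3/4)(1 − e^(−4d/3)) = 0.75 × (1 − e^(-0.706667)) = 0.75 × (1 − 0.493286) = 0.380036.
Expected differing sites = pL ≈ 0.380036 × 2654 = 1008.615544 ≈ 1009.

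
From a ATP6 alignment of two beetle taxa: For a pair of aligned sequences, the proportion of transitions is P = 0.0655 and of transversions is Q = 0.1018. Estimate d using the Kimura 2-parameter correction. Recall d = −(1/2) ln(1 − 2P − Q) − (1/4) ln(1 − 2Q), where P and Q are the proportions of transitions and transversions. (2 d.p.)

Under the Kimura two-parameter model, d = −½ ln(1 − 2P − Q) − ¼ ln(1 − 2Q).
1 − 2P − Q = 0.7672, giving −½ ln(0.7672) = 0.132504.
1 − 2Q = 0.7964, giving −¼ ln(0.7964) = 0.056913.
d = 0.132504 + 0.056913 = 0.189417.

0.19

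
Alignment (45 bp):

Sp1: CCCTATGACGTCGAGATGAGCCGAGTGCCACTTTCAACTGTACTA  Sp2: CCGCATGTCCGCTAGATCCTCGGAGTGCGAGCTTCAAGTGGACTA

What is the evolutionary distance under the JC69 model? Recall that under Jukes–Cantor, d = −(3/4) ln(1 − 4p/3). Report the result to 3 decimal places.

The sequences differ at 15 of 45 sites, so p = 15/45 ≈ 0.333333.
d = −(3/4) ln(1 − 4p/3) = −0.75 ln(1 − 0.444444) = −0.75 ln(0.555556)
  = −0.75 × (-0.587786) = 0.440840 substitutions/site.

0.441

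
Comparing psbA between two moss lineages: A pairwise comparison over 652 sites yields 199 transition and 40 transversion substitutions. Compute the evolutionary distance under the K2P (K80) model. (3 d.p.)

0.590

P = 199/652 ≈ 0.305215 and Q = 40/652 ≈ 0.06135.
Under the Kimura two-parameter model, d = −½ ln(1 − 2P − Q) − ¼ ln(1 − 2Q).
1 − 2P − Q = 0.32822, giving −½ ln(0.32822) = 0.557036.
1 − 2Q = 0.8773, giving −¼ ln(0.8773) = 0.032727.
d = 0.557036 + 0.032727 = 0.589763.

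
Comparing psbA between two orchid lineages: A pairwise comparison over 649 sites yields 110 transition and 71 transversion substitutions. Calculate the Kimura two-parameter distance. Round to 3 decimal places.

P = 110/649 ≈ 0.169492 and Q = 71/649 ≈ 0.109399.
Under the Kimura two-parameter model, d = −½ ln(1 − 2P − Q) − ¼ ln(1 − 2Q).
1 − 2P − Q = 0.551617, giving −½ ln(0.551617) = 0.297451.
1 − 2Q = 0.781202, giving −¼ ln(0.781202) = 0.061730.
d = 0.297451 + 0.061730 = 0.359181.

0.359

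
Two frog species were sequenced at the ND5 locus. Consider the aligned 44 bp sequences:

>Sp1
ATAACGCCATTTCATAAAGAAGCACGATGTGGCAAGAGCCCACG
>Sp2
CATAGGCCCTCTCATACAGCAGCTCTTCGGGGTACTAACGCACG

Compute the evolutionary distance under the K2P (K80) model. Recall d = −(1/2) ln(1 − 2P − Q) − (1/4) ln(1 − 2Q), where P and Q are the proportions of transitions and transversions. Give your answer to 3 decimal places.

0.599

Of 44 sites, 4 differences are transitions and 14 are transversions, so P = 4/44 ≈ 0.090909 and Q = 14/44 ≈ 0.318182.
Under the Kimura two-parameter model, d = −½ ln(1 − 2P − Q) − ¼ ln(1 − 2Q).
1 − 2P − Q = 0.5, giving −½ ln(0.5) = 0.346574.
1 − 2Q = 0.363636, giving −¼ ln(0.363636) = 0.252900.
d = 0.346574 + 0.252900 = 0.599474.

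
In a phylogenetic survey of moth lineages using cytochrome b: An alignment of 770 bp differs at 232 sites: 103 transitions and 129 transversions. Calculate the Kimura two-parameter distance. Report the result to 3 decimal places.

0.388

P = 103/770 ≈ 0.133766 and Q = 129/770 ≈ 0.167532.
Under the Kimura two-parameter model, d = −½ ln(1 − 2P − Q) − ¼ ln(1 − 2Q).
1 − 2P − Q = 0.564936, giving −½ ln(0.564936) = 0.285521.
1 − 2Q = 0.664936, giving −¼ ln(0.664936) = 0.102016.
d = 0.285521 + 0.102016 = 0.387537.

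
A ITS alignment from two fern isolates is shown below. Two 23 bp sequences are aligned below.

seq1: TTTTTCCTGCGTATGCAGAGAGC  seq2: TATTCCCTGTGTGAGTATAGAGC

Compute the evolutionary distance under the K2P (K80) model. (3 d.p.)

0.401

Of 23 sites, 4 differences are transitions and 3 are transversions, so P = 4/23 ≈ 0.173913 and Q = 3/23 ≈ 0.130435.
Under the Kimura two-parameter model, d = −½ ln(1 − 2P − Q) − ¼ ln(1 − 2Q).
1 − 2P − Q = 0.521739, giving −½ ln(0.521739) = 0.325294.
1 − 2Q = 0.73913, giving −¼ ln(0.73913) = 0.075570.
d = 0.325294 + 0.075570 = 0.400864.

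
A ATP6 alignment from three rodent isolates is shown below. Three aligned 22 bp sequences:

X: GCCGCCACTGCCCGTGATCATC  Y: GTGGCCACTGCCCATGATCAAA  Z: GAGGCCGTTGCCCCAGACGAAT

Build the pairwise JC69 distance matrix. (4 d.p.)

X–Y: 5/22 sites differ → p ≈ 0.227273, d = −0.75 ln(1 − 0.303031) = 0.270761 ≈ 0.2708.
X–Z: 10/22 sites differ → p ≈ 0.454545, d = −0.75 ln(1 − 0.60606) = 0.698667 ≈ 0.6987.
Y–Z: 8/22 sites differ → p ≈ 0.363636, d = −0.75 ln(1 − 0.484848) = 0.497470 ≈ 0.4975.

d(X,Y) = 0.2708, d(X,Z) = 0.6987, d(Y,Z) = 0.4975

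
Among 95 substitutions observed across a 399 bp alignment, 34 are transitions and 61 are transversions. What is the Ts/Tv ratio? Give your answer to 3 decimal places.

0.557

R = 34/61 = 0.557377… ≈ 0.557 (to 3 d.p.).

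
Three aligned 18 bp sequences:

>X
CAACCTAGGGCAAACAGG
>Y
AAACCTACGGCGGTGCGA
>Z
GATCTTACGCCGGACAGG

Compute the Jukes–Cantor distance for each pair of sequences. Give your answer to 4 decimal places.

d(X,Y) = 0.6735, d(X,Z) = 0.5482, d(Y,Z) = 0.6735

X–Y: 8/18 sites differ → p ≈ 0.444444, d = −0.75 ln(1 − 0.592592) = 0.673455 ≈ 0.6735.
X–Z: 7/18 sites differ → p ≈ 0.388889, d = −0.75 ln(1 − 0.518519) = 0.548166 ≈ 0.5482.
Y–Z: 8/18 sites differ → p ≈ 0.444444, d = −0.75 ln(1 − 0.592592) = 0.673455 ≈ 0.6735.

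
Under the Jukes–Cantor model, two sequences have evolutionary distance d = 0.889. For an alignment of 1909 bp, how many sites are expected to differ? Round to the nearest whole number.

Invert JC69: p = (3/4)(1 − e^(−4d/3)) = 0.75 × (1 − e^(-1.185333)) = 0.75 × (1 − 0.305644) = 0.520767.
Expected differing sites = pL ≈ 0.520767 × 1909 = 994.144203 ≈ 994.

994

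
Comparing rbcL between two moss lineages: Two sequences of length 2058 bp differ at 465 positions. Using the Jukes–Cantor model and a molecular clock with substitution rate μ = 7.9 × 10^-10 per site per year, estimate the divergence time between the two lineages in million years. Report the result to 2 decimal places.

p = 465/2058 ≈ 0.225948.
d = −(3/4) ln(1 − 4p/3) = −0.75 ln(1 − 0.301264) = −0.75 ln(0.698736)
  = −0.75 × (-0.358482) = 0.268862 substitutions/site.
Under a molecular clock d = 2μt, so t = d/(2μ) = 0.268862 / (2 × 7.9 × 10^-10) = 170.17 million years.

170.17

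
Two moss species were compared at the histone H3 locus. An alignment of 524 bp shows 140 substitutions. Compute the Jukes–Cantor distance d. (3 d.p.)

0.330

p = 140/524 ≈ 0.267176.
d = −(3/4) ln(1 − 4p/3) = −0.75 ln(1 − 0.356235) = −0.75 ln(0.643765)
  = −0.75 × (-0.440422) = 0.330317 substitutions/site.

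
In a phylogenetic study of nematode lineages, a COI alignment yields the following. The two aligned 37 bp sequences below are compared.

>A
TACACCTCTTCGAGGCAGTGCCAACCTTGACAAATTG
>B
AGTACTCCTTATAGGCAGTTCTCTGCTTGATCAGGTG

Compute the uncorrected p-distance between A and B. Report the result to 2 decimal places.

0.43

The sequences differ at 16 of 37 positions.
p = 16/37 = 0.432432… ≈ 0.43 (to 2 d.p.).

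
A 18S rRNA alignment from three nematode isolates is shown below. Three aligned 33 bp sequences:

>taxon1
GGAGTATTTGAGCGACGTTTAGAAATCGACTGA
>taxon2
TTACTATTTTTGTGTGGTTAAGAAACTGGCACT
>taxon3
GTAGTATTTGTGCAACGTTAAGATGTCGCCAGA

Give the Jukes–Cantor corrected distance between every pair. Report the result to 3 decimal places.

d(taxon1,taxon2) = 0.699, d(taxon1,taxon3) = 0.293, d(taxon2,taxon3) = 0.625

taxon1–taxon2: 15/33 sites differ → p ≈ 0.454545, d = −0.75 ln(1 − 0.60606) = 0.698667 ≈ 0.699.
taxon1–taxon3: 8/33 sites differ → p ≈ 0.242424, d = −0.75 ln(1 − 0.323232) = 0.292820 ≈ 0.293.
taxon2–taxon3: 14/33 sites differ → p ≈ 0.424242, d = −0.75 ln(1 − 0.565656) = 0.625439 ≈ 0.625.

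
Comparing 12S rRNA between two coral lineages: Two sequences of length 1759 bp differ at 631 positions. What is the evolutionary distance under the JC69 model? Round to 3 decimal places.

0.488

p = 631/1759 ≈ 0.358727.
d = −(3/4) ln(1 − 4p/3) = −0.75 ln(1 − 0.478303) = −0.75 ln(0.521697)
  = −0.75 × (-0.650668) = 0.488001 substitutions/site.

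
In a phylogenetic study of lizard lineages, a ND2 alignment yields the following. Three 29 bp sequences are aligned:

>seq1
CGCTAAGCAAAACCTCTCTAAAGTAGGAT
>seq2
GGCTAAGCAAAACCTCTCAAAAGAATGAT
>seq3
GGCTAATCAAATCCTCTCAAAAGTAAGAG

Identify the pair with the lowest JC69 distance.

seq1 and seq2

seq1–seq2: 4/29 differ, p = 0.138, d = 0.152.
seq1–seq3: 6/29 differ, p = 0.207, d = 0.242.
seq2–seq3: 5/29 differ, p = 0.172, d = 0.196.
The smallest distance is between seq1 and seq2.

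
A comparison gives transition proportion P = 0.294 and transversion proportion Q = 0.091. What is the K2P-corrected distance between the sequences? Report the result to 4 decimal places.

0.6184

Under the Kimura two-parameter model, d = −½ ln(1 − 2P − Q) − ¼ ln(1 − 2Q).
1 − 2P − Q = 0.321, giving −½ ln(0.321) = 0.568157.
1 − 2Q = 0.818, giving −¼ ln(0.818) = 0.050223.
d = 0.568157 + 0.050223 = 0.618380.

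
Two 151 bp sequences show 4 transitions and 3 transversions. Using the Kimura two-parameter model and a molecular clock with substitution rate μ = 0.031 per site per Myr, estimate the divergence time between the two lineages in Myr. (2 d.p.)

P = 4/151 ≈ 0.02649 and Q = 3/151 ≈ 0.019868.
Under the Kimura two-parameter model, d = −½ ln(1 − 2P − Q) − ¼ ln(1 − 2Q).
1 − 2P − Q = 0.927152, giving −½ ln(0.927152) = 0.037819.
1 − 2Q = 0.960264, giving −¼ ln(0.960264) = 0.010137.
d = 0.037819 + 0.010137 = 0.047956.
Under a molecular clock d = 2μt, so t = d/(2μ) = 0.047956 / (2 × 0.031) = 0.77 Myr.

0.77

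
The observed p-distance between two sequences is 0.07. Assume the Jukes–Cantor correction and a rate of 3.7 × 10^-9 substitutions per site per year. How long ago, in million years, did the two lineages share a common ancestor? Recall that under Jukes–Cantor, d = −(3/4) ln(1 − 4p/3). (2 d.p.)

9.93

d = −(3/4) ln(1 − 4p/3) = −0.75 ln(1 − 0.093333) = −0.75 ln(0.906667)
  = −0.75 × (-0.097980) = 0.073485 substitutions/site.
Under a molecular clock d = 2μt, so t = d/(2μ) = 0.073485 / (2 × 3.7 × 10^-9) = 9.93 million years.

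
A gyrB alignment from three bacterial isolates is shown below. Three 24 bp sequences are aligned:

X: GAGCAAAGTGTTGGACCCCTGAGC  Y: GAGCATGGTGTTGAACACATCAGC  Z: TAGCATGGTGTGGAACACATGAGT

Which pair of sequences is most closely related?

Y and Z

X–Y: 6/24 differ, p = 0.250, d = 0.304.
X–Z: 8/24 differ, p = 0.333, d = 0.441.
Y–Z: 4/24 differ, p = 0.167, d = 0.188.
The smallest distance is between Y and Z.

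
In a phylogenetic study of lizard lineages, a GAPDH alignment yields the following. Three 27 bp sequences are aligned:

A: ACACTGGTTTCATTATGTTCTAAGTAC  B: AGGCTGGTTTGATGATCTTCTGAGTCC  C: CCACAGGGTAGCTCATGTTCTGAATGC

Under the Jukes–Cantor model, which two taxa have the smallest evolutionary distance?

A–B: 7/27 differ, p = 0.259, d = 0.318.
A–C: 10/27 differ, p = 0.370, d = 0.511.
B–C: 11/27 differ, p = 0.407, d = 0.588.
The smallest distance is between A and B.

A and B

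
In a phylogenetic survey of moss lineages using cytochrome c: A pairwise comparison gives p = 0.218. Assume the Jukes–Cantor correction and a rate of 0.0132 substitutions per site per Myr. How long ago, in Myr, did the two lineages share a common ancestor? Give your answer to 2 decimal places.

9.76

d = −(3/4) ln(1 − 4p/3) = −0.75 ln(1 − 0.290667) = −0.75 ln(0.709333)
  = −0.75 × (-0.343430) = 0.257573 substitutions/site.
Under a molecular clock d = 2μt, so t = d/(2μ) = 0.257573 / (2 × 0.0132) = 9.76 Myr.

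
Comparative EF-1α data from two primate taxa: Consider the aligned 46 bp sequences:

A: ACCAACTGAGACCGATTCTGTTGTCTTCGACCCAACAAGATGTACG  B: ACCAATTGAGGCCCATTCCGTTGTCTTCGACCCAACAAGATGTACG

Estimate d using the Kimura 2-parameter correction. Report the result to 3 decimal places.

0.094

Of 46 sites, 3 differences are transitions and 1 are transversions, so P = 3/46 ≈ 0.065217 and Q = 1/46 ≈ 0.021739.
Under the Kimura two-parameter model, d = −½ ln(1 − 2P − Q) − ¼ ln(1 − 2Q).
1 − 2P − Q = 0.847827, giving −½ ln(0.847827) = 0.082539.
1 − 2Q = 0.956522, giving −¼ ln(0.956522) = 0.011113.
d = 0.082539 + 0.011113 = 0.093652.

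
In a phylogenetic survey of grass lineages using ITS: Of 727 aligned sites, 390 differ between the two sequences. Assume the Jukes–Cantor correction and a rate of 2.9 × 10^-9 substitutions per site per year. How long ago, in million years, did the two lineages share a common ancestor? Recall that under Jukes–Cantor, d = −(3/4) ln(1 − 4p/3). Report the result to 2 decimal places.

p = 390/727 ≈ 0.536451.
d = −(3/4) ln(1 − 4p/3) = −0.75 ln(1 − 0.715268) = −0.75 ln(0.284732)
  = −0.75 × (-1.256207) = 0.942155 substitutions/site.
Under a molecular clock d = 2μt, so t = d/(2μ) = 0.942155 / (2 × 2.9 × 10^-9) = 162.44 million years.

162.44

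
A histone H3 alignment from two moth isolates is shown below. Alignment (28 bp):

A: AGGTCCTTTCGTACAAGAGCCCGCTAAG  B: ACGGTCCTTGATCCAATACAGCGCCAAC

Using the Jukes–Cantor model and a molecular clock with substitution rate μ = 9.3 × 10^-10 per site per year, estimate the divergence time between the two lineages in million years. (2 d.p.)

The sequences differ at 13 of 28 sites, so p = 13/28 ≈ 0.464286.
d = −(3/4) ln(1 − 4p/3) = −0.75 ln(1 − 0.619048) = −0.75 ln(0.380952)
  = −0.75 × (-0.965082) = 0.723812 substitutions/site.
Under a molecular clock d = 2μt, so t = d/(2μ) = 0.723812 / (2 × 9.3 × 10^-10) = 389.15 million years.

389.15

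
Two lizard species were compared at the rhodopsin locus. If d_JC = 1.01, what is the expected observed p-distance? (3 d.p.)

p = (3/4)(1 − e^(−4d/3)) = 0.75 × (1 − e^(-1.346667)) = 0.75 × (1 − 0.260106) = 0.554921.

0.555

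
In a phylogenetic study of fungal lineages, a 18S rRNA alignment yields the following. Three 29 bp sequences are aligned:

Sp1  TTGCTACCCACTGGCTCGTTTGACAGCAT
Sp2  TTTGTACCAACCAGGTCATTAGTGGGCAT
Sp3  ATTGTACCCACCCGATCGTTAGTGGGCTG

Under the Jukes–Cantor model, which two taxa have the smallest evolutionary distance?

Sp2 and Sp3

Sp1–Sp2: 11/29 differ, p = 0.379, d = 0.529.
Sp1–Sp3: 12/29 differ, p = 0.414, d = 0.602.
Sp2–Sp3: 7/29 differ, p = 0.241, d = 0.291.
The smallest distance is between Sp2 and Sp3.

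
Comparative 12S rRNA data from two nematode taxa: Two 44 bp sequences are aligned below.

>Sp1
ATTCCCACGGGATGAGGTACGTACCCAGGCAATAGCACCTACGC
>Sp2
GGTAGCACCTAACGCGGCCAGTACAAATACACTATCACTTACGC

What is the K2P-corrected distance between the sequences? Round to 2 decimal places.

0.64

Of 44 sites, 6 differences are transitions and 13 are transversions, so P = 6/44 ≈ 0.136364 and Q = 13/44 ≈ 0.295455.
Under the Kimura two-parameter model, d = −½ ln(1 − 2P − Q) − ¼ ln(1 − 2Q).
1 − 2P − Q = 0.431817, giving −½ ln(0.431817) = 0.419877.
1 − 2Q = 0.40909, giving −¼ ln(0.40909) = 0.223455.
d = 0.419877 + 0.223455 = 0.643332.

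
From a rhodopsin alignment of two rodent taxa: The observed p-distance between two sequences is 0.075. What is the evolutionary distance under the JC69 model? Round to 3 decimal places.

0.079

d = −(3/4) ln(1 − 4p/3) = −0.75 ln(1 − 0.1) = −0.75 ln(0.9)
  = −0.75 × (-0.105361) = 0.079021 substitutions/site.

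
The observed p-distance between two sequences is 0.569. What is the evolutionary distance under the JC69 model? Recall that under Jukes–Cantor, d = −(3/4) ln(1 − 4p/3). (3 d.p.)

1.066

d = −(3/4) ln(1 − 4p/3) = −0.75 ln(1 − 0.758667) = −0.75 ln(0.241333)
  = −0.75 × (-1.421578) = 1.066184 substitutions/site.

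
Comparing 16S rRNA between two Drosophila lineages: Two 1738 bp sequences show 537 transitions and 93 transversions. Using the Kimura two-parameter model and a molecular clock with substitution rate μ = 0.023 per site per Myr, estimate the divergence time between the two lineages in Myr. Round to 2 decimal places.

12.71

P = 537/1738 ≈ 0.308976 and Q = 93/1738 ≈ 0.05351.
Under the Kimura two-parameter model, d = −½ ln(1 − 2P − Q) − ¼ ln(1 − 2Q).
1 − 2P − Q = 0.328538, giving −½ ln(0.328538) = 0.556551.
1 − 2Q = 0.89298, giving −¼ ln(0.89298) = 0.028298.
d = 0.556551 + 0.028298 = 0.584849.
Under a molecular clock d = 2μt, so t = d/(2μ) = 0.584849 / (2 × 0.023) = 12.71 Myr.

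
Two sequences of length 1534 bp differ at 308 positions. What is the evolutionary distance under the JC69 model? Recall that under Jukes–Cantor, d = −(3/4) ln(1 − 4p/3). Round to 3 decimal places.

0.234

p = 308/1534 ≈ 0.200782.
d = −(3/4) ln(1 − 4p/3) = −0.75 ln(1 − 0.267709) = −0.75 ln(0.732291)
  = −0.75 × (-0.311577) = 0.233683 substitutions/site.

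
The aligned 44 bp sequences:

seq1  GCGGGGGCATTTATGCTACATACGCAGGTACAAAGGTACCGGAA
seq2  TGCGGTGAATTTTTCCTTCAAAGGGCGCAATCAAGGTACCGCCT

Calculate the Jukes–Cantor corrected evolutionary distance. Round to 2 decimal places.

The sequences differ at 19 of 44 sites, so p = 19/44 ≈ 0.431818.
d = −(3/4) ln(1 − 4p/3) = −0.75 ln(1 − 0.575757) = −0.75 ln(0.424243)
  = −0.75 × (-0.857449) = 0.643087 substitutions/site.

0.64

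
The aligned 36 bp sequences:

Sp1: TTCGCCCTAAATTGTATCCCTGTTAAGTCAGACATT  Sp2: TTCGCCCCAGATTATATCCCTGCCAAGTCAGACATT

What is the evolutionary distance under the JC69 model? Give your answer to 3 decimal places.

The sequences differ at 5 of 36 sites (8, 10, 14, 23, 24), so p = 5/36 ≈ 0.138889.
d = −(3/4) ln(1 − 4p/3) = −0.75 ln(1 − 0.185185) = −0.75 ln(0.814815)
  = −0.75 × (-0.204794) = 0.153596 substitutions/site.

0.154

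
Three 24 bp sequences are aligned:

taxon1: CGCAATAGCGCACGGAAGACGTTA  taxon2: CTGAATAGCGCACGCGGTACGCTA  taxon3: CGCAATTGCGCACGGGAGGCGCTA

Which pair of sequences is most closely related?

taxon1 and taxon3

taxon1–taxon2: 7/24 differ, p = 0.292, d = 0.369.
taxon1–taxon3: 4/24 differ, p = 0.167, d = 0.188.
taxon2–taxon3: 7/24 differ, p = 0.292, d = 0.369.
The smallest distance is between taxon1 and taxon3.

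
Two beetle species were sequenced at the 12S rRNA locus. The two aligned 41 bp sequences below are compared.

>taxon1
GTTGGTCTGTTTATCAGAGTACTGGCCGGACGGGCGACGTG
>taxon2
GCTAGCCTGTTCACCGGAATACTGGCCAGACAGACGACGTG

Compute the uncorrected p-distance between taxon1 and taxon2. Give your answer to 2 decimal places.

The sequences differ at 10 of 41 positions (sites 2, 4, 6, 12, 14, 16, 19, 28, 32, 34).
p = 10/41 = 0.243902… ≈ 0.24 (to 2 d.p.).

0.24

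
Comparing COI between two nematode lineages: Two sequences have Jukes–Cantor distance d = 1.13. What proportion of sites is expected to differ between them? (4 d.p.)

p = (3/4)(1 − e^(−4d/3)) = 0.75 × (1 − e^(-1.506667)) = 0.75 × (1 − 0.221647) = 0.583765.

0.5838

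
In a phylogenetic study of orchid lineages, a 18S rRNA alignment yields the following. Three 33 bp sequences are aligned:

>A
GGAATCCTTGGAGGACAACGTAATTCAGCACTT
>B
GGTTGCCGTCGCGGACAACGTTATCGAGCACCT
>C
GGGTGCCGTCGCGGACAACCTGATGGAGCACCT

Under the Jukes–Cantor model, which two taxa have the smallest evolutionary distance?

A–B: 10/33 differ, p = 0.303, d = 0.388.
A–C: 11/33 differ, p = 0.333, d = 0.441.
B–C: 4/33 differ, p = 0.121, d = 0.132.
The smallest distance is between B and C.

B and C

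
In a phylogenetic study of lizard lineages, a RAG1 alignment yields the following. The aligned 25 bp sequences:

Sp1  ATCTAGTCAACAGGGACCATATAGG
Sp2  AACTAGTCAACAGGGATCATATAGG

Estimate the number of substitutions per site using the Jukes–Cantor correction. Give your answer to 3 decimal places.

0.085

The sequences differ at 2 of 25 sites (2, 17), so p = 2/25 = 0.08.
d = −(3/4) ln(1 − 4p/3) = −0.75 ln(1 − 0.106667) = −0.75 ln(0.893333)
  = −0.75 × (-0.112796) = 0.084597 substitutions/site.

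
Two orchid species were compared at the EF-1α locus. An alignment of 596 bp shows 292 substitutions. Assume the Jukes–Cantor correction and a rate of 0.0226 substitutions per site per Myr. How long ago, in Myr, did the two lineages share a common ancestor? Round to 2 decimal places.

17.57

p = 292/596 ≈ 0.489933.
d = −(3/4) ln(1 − 4p/3) = −0.75 ln(1 − 0.653244) = −0.75 ln(0.346756)
  = −0.75 × (-1.059134) = 0.794351 substitutions/site.
Under a molecular clock d = 2μt, so t = d/(2μ) = 0.794351 / (2 × 0.0226) = 17.57 Myr.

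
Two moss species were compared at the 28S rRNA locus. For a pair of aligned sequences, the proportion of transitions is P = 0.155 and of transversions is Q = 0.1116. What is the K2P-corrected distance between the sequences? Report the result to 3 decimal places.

0.337

Under the Kimura two-parameter model, d = −½ ln(1 − 2P − Q) − ¼ ln(1 − 2Q).
1 − 2P − Q = 0.5784, giving −½ ln(0.5784) = 0.273745.
1 − 2Q = 0.7768, giving −¼ ln(0.7768) = 0.063143.
d = 0.273745 + 0.063143 = 0.336888.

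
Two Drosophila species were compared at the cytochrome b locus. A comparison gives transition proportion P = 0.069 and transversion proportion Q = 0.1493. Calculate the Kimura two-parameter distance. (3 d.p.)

0.258

Under the Kimura two-parameter model, d = −½ ln(1 − 2P − Q) − ¼ ln(1 − 2Q).
1 − 2P − Q = 0.7127, giving −½ ln(0.7127) = 0.169347.
1 − 2Q = 0.7014, giving −¼ ln(0.7014) = 0.088669.
d = 0.169347 + 0.088669 = 0.258016.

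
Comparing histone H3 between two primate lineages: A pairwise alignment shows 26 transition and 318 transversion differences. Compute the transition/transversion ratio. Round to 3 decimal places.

0.082

R = 26/318 = 0.081761… ≈ 0.082 (to 3 d.p.).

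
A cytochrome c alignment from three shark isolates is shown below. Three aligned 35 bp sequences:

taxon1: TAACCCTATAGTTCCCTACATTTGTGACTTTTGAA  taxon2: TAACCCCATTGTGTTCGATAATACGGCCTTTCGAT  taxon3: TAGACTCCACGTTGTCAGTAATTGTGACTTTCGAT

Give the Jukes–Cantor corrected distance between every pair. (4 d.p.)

taxon1–taxon2: 14/35 sites differ → p = 0.4, d = −0.75 ln(1 − 0.533333) = 0.571605 ≈ 0.5716.
taxon1–taxon3: 15/35 sites differ → p ≈ 0.428571, d = −0.75 ln(1 − 0.571428) = 0.635472 ≈ 0.6355.
taxon2–taxon3: 14/35 sites differ → p = 0.4, d = −0.75 ln(1 − 0.533333) = 0.571605 ≈ 0.5716.

d(taxon1,taxon2) = 0.5716, d(taxon1,taxon3) = 0.6355, d(taxon2,taxon3) = 0.5716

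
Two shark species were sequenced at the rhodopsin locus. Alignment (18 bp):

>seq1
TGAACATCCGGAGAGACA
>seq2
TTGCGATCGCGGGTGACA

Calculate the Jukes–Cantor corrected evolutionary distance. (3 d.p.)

0.673

The sequences differ at 8 of 18 sites (2, 3, 4, 5, 9, 10, 12, 14), so p = 8/18 ≈ 0.444444.
d = −(3/4) ln(1 − 4p/3) = −0.75 ln(1 − 0.592592) = −0.75 ln(0.407408)
  = −0.75 × (-0.897940) = 0.673455 substitutions/site.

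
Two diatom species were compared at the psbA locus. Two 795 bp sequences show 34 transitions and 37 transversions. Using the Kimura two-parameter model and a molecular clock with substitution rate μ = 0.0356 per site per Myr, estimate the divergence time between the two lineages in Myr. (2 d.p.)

P = 34/795 ≈ 0.042767 and Q = 37/795 ≈ 0.046541.
Under the Kimura two-parameter model, d = −½ ln(1 − 2P − Q) − ¼ ln(1 − 2Q).
1 − 2P − Q = 0.867925, giving −½ ln(0.867925) = 0.070825.
1 − 2Q = 0.906918, giving −¼ ln(0.906918) = 0.024426.
d = 0.070825 + 0.024426 = 0.095251.
Under a molecular clock d = 2μt, so t = d/(2μ) = 0.095251 / (2 × 0.0356) = 1.34 Myr.

1.34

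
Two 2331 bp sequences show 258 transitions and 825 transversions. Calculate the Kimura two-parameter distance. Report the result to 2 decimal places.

P = 258/2331 ≈ 0.110682 and Q = 825/2331 ≈ 0.353925.
Under the Kimura two-parameter model, d = −½ ln(1 − 2P − Q) − ¼ ln(1 − 2Q).
1 − 2P − Q = 0.424711, giving −½ ln(0.424711) = 0.428173.
1 − 2Q = 0.29215, giving −¼ ln(0.29215) = 0.307622.
d = 0.428173 + 0.307622 = 0.735795.

0.74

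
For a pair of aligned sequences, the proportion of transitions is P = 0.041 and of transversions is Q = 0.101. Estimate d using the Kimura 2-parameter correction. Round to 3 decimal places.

Under the Kimura two-parameter model, d = −½ ln(1 − 2P − Q) − ¼ ln(1 − 2Q).
1 − 2P − Q = 0.817, giving −½ ln(0.817) = 0.101058.
1 − 2Q = 0.798, giving −¼ ln(0.798) = 0.056412.
d = 0.101058 + 0.056412 = 0.157470.

0.157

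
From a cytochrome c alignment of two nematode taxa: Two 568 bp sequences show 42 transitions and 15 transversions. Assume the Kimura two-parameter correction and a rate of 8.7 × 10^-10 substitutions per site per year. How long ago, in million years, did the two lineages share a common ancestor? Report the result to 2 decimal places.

P = 42/568 ≈ 0.073944 and Q = 15/568 ≈ 0.026408.
Under the Kimura two-parameter model, d = −½ ln(1 − 2P − Q) − ¼ ln(1 − 2Q).
1 − 2P − Q = 0.825704, giving −½ ln(0.825704) = 0.095759.
1 − 2Q = 0.947184, giving −¼ ln(0.947184) = 0.013565.
d = 0.095759 + 0.013565 = 0.109324.
Under a molecular clock d = 2μt, so t = d/(2μ) = 0.109324 / (2 × 8.7 × 10^-10) = 62.83 million years.

62.83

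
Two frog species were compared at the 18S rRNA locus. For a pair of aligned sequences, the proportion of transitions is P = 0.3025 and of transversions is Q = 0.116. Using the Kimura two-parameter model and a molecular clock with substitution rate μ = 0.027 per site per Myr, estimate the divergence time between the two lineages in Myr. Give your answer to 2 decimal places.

Under the Kimura two-parameter model, d = −½ ln(1 − 2P − Q) − ¼ ln(1 − 2Q).
1 − 2P − Q = 0.279, giving −½ ln(0.279) = 0.638272.
1 − 2Q = 0.768, giving −¼ ln(0.768) = 0.065991.
d = 0.638272 + 0.065991 = 0.704263.
Under a molecular clock d = 2μt, so t = d/(2μ) = 0.704263 / (2 × 0.027) = 13.04 Myr.

13.04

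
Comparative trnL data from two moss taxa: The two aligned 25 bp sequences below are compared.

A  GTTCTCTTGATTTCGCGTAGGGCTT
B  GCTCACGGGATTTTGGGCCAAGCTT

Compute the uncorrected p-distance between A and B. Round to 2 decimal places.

The sequences differ at 10 of 25 positions (sites 2, 5, 7, 8, 14, 16, 18, 19, 20, 21).
p = 10/25 = 0.40.

0.40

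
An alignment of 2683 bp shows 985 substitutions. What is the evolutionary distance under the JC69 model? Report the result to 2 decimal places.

p = 985/2683 ≈ 0.367126.
d = −(3/4) ln(1 − 4p/3) = −0.75 ln(1 − 0.489501) = −0.75 ln(0.510499)
  = −0.75 × (-0.672367) = 0.504275 substitutions/site.

0.50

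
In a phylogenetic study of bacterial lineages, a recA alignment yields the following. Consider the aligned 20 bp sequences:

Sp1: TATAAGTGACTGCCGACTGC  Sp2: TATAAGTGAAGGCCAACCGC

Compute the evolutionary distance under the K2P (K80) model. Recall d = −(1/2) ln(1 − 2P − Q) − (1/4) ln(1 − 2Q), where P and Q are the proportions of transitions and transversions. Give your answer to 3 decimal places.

Of 20 sites, 2 differences are transitions and 2 are transversions, so P = 2/20 = 0.1 and Q = 2/20 = 0.1.
Under the Kimura two-parameter model, d = −½ ln(1 − 2P − Q) − ¼ ln(1 − 2Q).
1 − 2P − Q = 0.7, giving −½ ln(0.7) = 0.178337.
1 − 2Q = 0.8, giving −¼ ln(0.8) = 0.055786.
d = 0.178337 + 0.055786 = 0.234123.

0.234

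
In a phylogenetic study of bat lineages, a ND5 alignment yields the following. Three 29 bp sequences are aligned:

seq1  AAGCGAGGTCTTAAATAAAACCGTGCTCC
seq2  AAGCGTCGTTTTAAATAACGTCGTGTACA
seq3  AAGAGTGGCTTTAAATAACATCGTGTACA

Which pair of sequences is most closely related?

seq2 and seq3

seq1–seq2: 9/29 differ, p = 0.310, d = 0.401.
seq1–seq3: 9/29 differ, p = 0.310, d = 0.401.
seq2–seq3: 4/29 differ, p = 0.138, d = 0.152.
The smallest distance is between seq2 and seq3.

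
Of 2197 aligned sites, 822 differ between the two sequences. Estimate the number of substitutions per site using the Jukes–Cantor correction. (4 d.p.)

p = 822/2197 ≈ 0.374147.
d = −(3/4) ln(1 − 4p/3) = −0.75 ln(1 − 0.498863) = −0.75 ln(0.501137)
  = −0.75 × (-0.690876) = 0.518157 substitutions/site.

0.5182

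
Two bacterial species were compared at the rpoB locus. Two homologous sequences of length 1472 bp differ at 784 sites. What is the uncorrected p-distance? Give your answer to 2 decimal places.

0.53

p = 784/1472 = 0.532608… ≈ 0.53 (to 2 d.p.).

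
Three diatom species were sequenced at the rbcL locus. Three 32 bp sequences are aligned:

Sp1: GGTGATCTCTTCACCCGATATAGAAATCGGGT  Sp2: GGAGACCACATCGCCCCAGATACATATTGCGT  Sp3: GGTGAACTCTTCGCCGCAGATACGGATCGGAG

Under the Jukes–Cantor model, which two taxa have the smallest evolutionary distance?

Sp1–Sp2: 11/32 differ, p = 0.344, d = 0.460.
Sp1–Sp3: 10/32 differ, p = 0.313, d = 0.404.
Sp2–Sp3: 11/32 differ, p = 0.344, d = 0.460.
The smallest distance is between Sp1 and Sp3.

Sp1 and Sp3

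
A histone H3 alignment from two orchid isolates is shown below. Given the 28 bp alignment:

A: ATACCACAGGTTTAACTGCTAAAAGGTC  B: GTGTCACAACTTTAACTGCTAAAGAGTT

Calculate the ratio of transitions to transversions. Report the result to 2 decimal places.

7.00

Transitions are A↔G and C↔T; transversions are all other mismatches.
Transitions: 7. Transversions: 1.
R = 7/1 = 7.00.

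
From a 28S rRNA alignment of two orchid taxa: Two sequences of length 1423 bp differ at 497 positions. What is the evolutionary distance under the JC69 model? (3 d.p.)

p = 497/1423 ≈ 0.349262.
d = −(3/4) ln(1 − 4p/3) = −0.75 ln(1 − 0.465683) = −0.75 ln(0.534317)
  = −0.75 × (-0.626766) = 0.470075 substitutions/site.

0.470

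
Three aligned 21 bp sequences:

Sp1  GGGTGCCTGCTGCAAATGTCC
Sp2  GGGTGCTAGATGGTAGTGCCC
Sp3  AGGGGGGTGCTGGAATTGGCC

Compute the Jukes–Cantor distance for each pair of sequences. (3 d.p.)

d(Sp1,Sp2) = 0.441, d(Sp1,Sp3) = 0.441, d(Sp2,Sp3) = 0.635

Sp1–Sp2: 7/21 sites differ → p ≈ 0.333333, d = −0.75 ln(1 − 0.444444) = 0.440839 ≈ 0.441.
Sp1–Sp3: 7/21 sites differ → p ≈ 0.333333, d = −0.75 ln(1 − 0.444444) = 0.440839 ≈ 0.441.
Sp2–Sp3: 9/21 sites differ → p ≈ 0.428571, d = −0.75 ln(1 − 0.571428) = 0.635472 ≈ 0.635.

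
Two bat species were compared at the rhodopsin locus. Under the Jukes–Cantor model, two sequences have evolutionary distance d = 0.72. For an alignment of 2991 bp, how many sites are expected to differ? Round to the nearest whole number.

Invert JC69: p = (3/4)(1 − e^(−4d/3)) = 0.75 × (1 − e^(-0.96)) = 0.75 × (1 − 0.382893) = 0.462830.
Expected differing sites = pL ≈ 0.462830 × 2991 = 1384.32453 ≈ 1384.

1384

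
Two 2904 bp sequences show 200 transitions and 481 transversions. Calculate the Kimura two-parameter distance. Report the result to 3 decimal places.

P = 200/2904 ≈ 0.068871 and Q = 481/2904 ≈ 0.165634.
Under the Kimura two-parameter model, d = −½ ln(1 − 2P − Q) − ¼ ln(1 − 2Q).
1 − 2P − Q = 0.696624, giving −½ ln(0.696624) = 0.180755.
1 − 2Q = 0.668732, giving −¼ ln(0.668732) = 0.100593.
d = 0.180755 + 0.100593 = 0.281348.

0.281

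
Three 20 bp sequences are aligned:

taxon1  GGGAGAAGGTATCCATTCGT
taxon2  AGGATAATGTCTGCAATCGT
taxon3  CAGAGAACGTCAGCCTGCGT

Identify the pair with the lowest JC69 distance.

taxon1 and taxon2

taxon1–taxon2: 6/20 differ, p = 0.300, d = 0.383.
taxon1–taxon3: 8/20 differ, p = 0.400, d = 0.572.
taxon2–taxon3: 8/20 differ, p = 0.400, d = 0.572.
The smallest distance is between taxon1 and taxon2.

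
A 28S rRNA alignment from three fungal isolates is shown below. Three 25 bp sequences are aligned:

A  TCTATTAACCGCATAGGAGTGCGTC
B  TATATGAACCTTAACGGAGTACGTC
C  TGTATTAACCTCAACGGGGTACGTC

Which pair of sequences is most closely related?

B and C

A–B: 7/25 differ, p = 0.280, d = 0.351.
A–C: 6/25 differ, p = 0.240, d = 0.289.
B–C: 4/25 differ, p = 0.160, d = 0.180.
The smallest distance is between B and C.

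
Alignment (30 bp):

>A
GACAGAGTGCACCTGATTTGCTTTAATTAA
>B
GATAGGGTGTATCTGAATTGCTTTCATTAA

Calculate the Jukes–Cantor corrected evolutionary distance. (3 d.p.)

The sequences differ at 6 of 30 sites (3, 6, 10, 12, 17, 25), so p = 6/30 = 0.2.
d = −(3/4) ln(1 − 4p/3) = −0.75 ln(1 − 0.266667) = −0.75 ln(0.733333)
  = −0.75 × (-0.310155) = 0.232616 substitutions/site.

0.233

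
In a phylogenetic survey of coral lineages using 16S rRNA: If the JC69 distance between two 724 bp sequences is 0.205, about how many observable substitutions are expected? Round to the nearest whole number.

Invert JC69: p = (3/4)(1 − e^(−4d/3)) = 0.75 × (1 − e^(-0.273333)) = 0.75 × (1 − 0.760839) = 0.179371.
Expected differing sites = pL ≈ 0.179371 × 724 = 129.864604 ≈ 130.

130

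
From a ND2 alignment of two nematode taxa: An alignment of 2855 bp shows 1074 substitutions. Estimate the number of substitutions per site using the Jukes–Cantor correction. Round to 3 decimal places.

0.522

p = 1074/2855 ≈ 0.376182.
d = −(3/4) ln(1 − 4p/3) = −0.75 ln(1 − 0.501576) = −0.75 ln(0.498424)
  = −0.75 × (-0.696304) = 0.522228 substitutions/site.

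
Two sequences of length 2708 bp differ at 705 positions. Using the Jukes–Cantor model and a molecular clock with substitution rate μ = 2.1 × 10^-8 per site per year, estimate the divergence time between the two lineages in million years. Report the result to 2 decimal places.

p = 705/2708 ≈ 0.26034.
d = −(3/4) ln(1 − 4p/3) = −0.75 ln(1 − 0.34712) = −0.75 ln(0.65288)
  = −0.75 × (-0.426362) = 0.319772 substitutions/site.
Under a molecular clock d = 2μt, so t = d/(2μ) = 0.319772 / (2 × 2.1 × 10^-8) = 7.61 million years.

7.61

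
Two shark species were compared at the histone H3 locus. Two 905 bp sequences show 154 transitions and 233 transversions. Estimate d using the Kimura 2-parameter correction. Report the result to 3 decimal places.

0.636

P = 154/905 ≈ 0.170166 and Q = 233/905 ≈ 0.257459.
Under the Kimura two-parameter model, d = −½ ln(1 − 2P − Q) − ¼ ln(1 − 2Q).
1 − 2P − Q = 0.402209, giving −½ ln(0.402209) = 0.455392.
1 − 2Q = 0.485082, giving −¼ ln(0.485082) = 0.180859.
d = 0.455392 + 0.180859 = 0.636251.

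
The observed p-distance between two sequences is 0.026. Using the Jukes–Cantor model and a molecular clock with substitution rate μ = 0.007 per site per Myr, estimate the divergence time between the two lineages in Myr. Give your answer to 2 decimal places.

1.89

d = −(3/4) ln(1 − 4p/3) = −0.75 ln(1 − 0.034667) = −0.75 ln(0.965333)
  = −0.75 × (-0.035282) = 0.026462 substitutions/site.
Under a molecular clock d = 2μt, so t = d/(2μ) = 0.026462 / (2 × 0.007) = 1.89 Myr.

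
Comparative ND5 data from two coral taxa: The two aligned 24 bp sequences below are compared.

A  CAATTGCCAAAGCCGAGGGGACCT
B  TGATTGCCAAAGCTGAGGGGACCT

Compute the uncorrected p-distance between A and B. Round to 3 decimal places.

The sequences differ at 3 of 24 positions (sites 1, 2, 14).
p = 3/24 = 0.125.

0.125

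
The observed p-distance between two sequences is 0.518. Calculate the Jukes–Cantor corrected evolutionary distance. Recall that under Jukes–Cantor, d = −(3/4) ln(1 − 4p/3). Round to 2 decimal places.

0.88

d = −(3/4) ln(1 − 4p/3) = −0.75 ln(1 − 0.690667) = −0.75 ln(0.309333)
  = −0.75 × (-1.173337) = 0.880003 substitutions/site.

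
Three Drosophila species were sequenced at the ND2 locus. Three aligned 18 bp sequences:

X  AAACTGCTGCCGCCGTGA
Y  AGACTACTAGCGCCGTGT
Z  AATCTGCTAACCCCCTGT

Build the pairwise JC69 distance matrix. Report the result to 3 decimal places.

d(X,Y) = 0.347, d(X,Z) = 0.441, d(Y,Z) = 0.441

X–Y: 5/18 sites differ → p ≈ 0.277778, d = −0.75 ln(1 − 0.370371) = 0.346968 ≈ 0.347.
X–Z: 6/18 sites differ → p ≈ 0.333333, d = −0.75 ln(1 − 0.444444) = 0.440839 ≈ 0.441.
Y–Z: 6/18 sites differ → p ≈ 0.333333, d = −0.75 ln(1 − 0.444444) = 0.440839 ≈ 0.441.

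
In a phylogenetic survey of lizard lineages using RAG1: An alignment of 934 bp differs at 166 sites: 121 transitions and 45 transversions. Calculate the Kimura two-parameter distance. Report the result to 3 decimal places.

P = 121/934 ≈ 0.12955 and Q = 45/934 ≈ 0.04818.
Under the Kimura two-parameter model, d = −½ ln(1 − 2P − Q) − ¼ ln(1 − 2Q).
1 − 2P − Q = 0.69272, giving −½ ln(0.69272) = 0.183565.
1 − 2Q = 0.90364, giving −¼ ln(0.90364) = 0.025331.
d = 0.183565 + 0.025331 = 0.208896.

0.209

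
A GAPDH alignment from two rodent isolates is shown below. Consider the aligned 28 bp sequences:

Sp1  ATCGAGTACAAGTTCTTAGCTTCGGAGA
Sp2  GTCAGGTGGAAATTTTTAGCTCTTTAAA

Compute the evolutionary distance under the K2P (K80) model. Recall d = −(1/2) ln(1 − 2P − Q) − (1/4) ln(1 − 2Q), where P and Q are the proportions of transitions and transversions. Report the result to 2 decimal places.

Of 28 sites, 9 differences are transitions and 3 are transversions, so P = 9/28 ≈ 0.321429 and Q = 3/28 ≈ 0.107143.
Under the Kimura two-parameter model, d = −½ ln(1 − 2P − Q) − ¼ ln(1 − 2Q).
1 − 2P − Q = 0.249999, giving −½ ln(0.249999) = 0.693149.
1 − 2Q = 0.785714, giving −¼ ln(0.785714) = 0.060291.
d = 0.693149 + 0.060291 = 0.753440.

0.75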